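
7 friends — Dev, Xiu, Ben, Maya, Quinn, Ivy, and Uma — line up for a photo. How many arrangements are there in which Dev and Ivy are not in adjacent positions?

3600

There are 7! = 5040 arrangements in all. If Dev and Ivy are adjacent, merging them into one block gives 2·(6)! = 1440 arrangements.
Complementary counting: 5040 − 1440 = 3600.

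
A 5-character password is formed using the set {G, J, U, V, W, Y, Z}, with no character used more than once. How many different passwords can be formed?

This is a permutation of 5 out of 7: P(7,5) = 7!/2!.
7 × 6 × 5 × 4 × 3 = 2520.

2520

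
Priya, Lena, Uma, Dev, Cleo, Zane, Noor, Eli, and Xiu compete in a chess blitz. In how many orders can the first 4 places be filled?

3024

There are 9 choices for 1st place, 8 for 2nd, and so on down to 6 for position 4.
That gives 9 × 8 × 7 × 6 = 3024.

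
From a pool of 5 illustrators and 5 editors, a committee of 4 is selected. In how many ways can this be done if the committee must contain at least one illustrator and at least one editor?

Total 4-person selections from all 10: C(10,4) = 210.
Selections missing a whole group: no illustrators → C(5,4) = 5; no editors → C(5,4) = 5.
Both groups omitted at once is impossible, so 210 − 10 = 200.

200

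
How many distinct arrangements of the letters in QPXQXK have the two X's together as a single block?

Treat the 2 copies of X as a single block. The multiset to arrange is then {XX, K, P, Q, Q}, 5 items in all.
That gives (5)!/(2!) = 60 arrangements.

60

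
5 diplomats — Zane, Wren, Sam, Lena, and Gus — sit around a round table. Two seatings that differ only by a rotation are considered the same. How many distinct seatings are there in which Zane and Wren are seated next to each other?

Glue Zane and Wren into a block (2 internal orders). Seating 4 units around a circle gives (3)! arrangements.
So 2 × (3)! = 2 × 6 = 12.

12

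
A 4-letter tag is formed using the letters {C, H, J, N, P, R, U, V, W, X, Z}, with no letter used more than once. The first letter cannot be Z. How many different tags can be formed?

7200

The first letter has 11−1 = 10 choices (anything except Z).
The remaining 3 letters are filled from the other 10 symbols without repetition: 10 × 9 × 8 = 720.
Total: 10 × 720 = 7200.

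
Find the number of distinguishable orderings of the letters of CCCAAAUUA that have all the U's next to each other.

Treat the 2 copies of U as a single block. The multiset to arrange is then {UU, A, A, A, A, C, C, C}, 8 items in all.
That gives (8)!/(4!·3!) = 280 arrangements.

280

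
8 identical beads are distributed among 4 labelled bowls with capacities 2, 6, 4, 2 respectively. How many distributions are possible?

41

By stars and bars, unrestricted non-negative solutions to x_1+…+x_4 = 8 number C(8+3,3) = 165.
Subtract solutions that violate a single cap (substitute x_i' = x_i − (cap_i+1)): x_1 ≥ 3 gives C(8,3) = 56; x_2 ≥ 7 gives C(4,3) = 4; x_3 ≥ 5 gives C(6,3) = 20; x_4 ≥ 3 gives C(8,3) = 56. Together 136.
Add back pairs where two caps are both exceeded: 0 + 1 + 10 + 0 + 0 + 1 = 12.
By inclusion–exclusion the count is 165 − 136 + 12 = 41.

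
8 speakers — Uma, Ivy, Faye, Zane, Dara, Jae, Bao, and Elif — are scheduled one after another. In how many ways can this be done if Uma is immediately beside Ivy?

Glue Uma and Ivy into one block (2 internal orders), leaving 7 units to arrange in a row.
So the count is 2·(7)! = 10080.

10080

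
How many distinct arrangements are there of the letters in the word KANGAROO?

10080

The 8 letters of KANGAROO have repeats: A appearing twice and O appearing twice.
So there are 8! / (2!·2!) = 10080 distinguishable arrangements.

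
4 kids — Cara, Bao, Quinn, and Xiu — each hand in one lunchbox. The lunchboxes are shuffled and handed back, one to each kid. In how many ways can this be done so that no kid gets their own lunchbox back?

Count assignments avoiding every fixed point. For any j of the 4 kids fixed to their own lunchbox, the other 4−j can be arranged in (4−j)! ways.
By inclusion–exclusion this is Σ_{j=0}^{4} (−1)^j C(4,j)·(4−j)!.
Computing: 24 − 24 + 12 − 4 + 1 = 9.

9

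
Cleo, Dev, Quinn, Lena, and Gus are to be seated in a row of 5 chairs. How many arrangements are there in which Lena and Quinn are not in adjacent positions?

72

Of the 5! = 120 arrangements, those with Lena and Quinn adjacent number 2 × 4! = 48 (treat the pair as a block with 2 internal orders).
So 120 − 48 = 72 arrangements keep them apart.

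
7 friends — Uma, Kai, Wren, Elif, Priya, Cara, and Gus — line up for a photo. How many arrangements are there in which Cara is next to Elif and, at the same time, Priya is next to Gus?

480

Treat {Cara,Elif} as one block (2 orders) and {Priya,Gus} as another (2 orders).
That leaves 5 units to arrange: 2 × 2 × 5! = 4 × 120 = 480.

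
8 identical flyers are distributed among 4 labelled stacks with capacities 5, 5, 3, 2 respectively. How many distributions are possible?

58

By stars and bars, unrestricted non-negative solutions to x_1+…+x_4 = 8 number C(8+3,3) = 165.
Subtract solutions that violate a single cap (substitute x_i' = x_i − (cap_i+1)): x_1 ≥ 6 gives C(5,3) = 10; x_2 ≥ 6 gives C(5,3) = 10; x_3 ≥ 4 gives C(7,3) = 35; x_4 ≥ 3 gives C(8,3) = 56. Together 111.
Add back pairs where two caps are both exceeded: 0 + 0 + 0 + 0 + 0 + 4 = 4.
By inclusion–exclusion the count is 165 − 111 + 4 = 58.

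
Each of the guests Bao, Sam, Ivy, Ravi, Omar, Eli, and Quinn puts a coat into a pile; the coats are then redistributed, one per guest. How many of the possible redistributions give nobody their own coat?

This is the derangement count D_7: permutations of 7 items with no fixed point.
By inclusion–exclusion this is Σ_{j=0}^{7} (−1)^j C(7,j)·(7−j)!.
Computing: 5040 − 5040 + 2520 − 840 + 210 − 42 + 7 − 1 = 1854.

1854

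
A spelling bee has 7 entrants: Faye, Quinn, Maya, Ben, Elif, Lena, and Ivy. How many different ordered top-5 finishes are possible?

2520

This is an ordered selection of 5 from 7: P(7,5).
That gives 7 × 6 × 5 × 4 × 3 = 2520.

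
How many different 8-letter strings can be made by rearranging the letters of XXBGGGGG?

168

XXBGGGGG has 8 letters with G appearing 5 times and X appearing twice.
So there are 8! / (5!·2!) = 168 distinguishable arrangements.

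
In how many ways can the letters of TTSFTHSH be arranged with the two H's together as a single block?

Treat the 2 copies of H as a single block. The multiset to arrange is then {HH, F, S, S, T, T, T}, 7 items in all.
That gives (7)!/(3!·2!) = 420 arrangements.

420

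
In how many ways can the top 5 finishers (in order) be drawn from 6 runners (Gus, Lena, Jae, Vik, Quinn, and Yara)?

This is an ordered selection of 5 from 6: P(6,5).
That gives 6 × 5 × 4 × 3 × 2 = 720.

720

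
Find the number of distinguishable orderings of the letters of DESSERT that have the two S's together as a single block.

Treat the 2 copies of S as a single block. The multiset to arrange is then {SS, D, E, E, R, T}, 6 items in all.
That gives (6)!/(2!) = 360 arrangements.

360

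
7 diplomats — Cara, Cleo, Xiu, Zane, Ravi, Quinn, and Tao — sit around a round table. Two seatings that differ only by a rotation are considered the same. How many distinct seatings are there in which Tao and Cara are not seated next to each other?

All circular seatings of 7 people number (6)! = 720.
Seatings with Tao beside Cara: treat them as a block with 2 internal orders, giving 2 × (5)! = 240.
Subtracting, 720 − 240 = 480.

480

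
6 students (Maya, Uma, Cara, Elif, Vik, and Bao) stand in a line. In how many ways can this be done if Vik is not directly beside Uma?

480

Of the 6! = 720 arrangements, those with Vik and Uma adjacent number 2 × 5! = 240 (treat the pair as a block with 2 internal orders).
So 720 − 240 = 480 arrangements keep them apart.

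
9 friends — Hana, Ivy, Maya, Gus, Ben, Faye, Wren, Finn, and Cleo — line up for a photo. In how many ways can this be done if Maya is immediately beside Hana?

Place the 7 others and the Maya-Hana pair as 8 objects in a line; the pair has 2 internal arrangements.
That gives 2 × 8! = 2 × 40320 = 80640.

80640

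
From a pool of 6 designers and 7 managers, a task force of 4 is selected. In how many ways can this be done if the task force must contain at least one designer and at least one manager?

665

Total 4-person selections from all 13: C(13,4) = 715.
Selections missing a whole group: no designers → C(7,4) = 35; no managers → C(6,4) = 15.
Both groups omitted at once is impossible, so 715 − 50 = 665.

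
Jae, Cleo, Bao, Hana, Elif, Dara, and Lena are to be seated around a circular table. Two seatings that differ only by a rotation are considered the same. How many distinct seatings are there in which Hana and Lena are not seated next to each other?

All circular seatings of 7 people number (6)! = 720.
Those with Hana next to Lena: fuse the pair into one unit and seat 6 units around a circle — 2·(5)! = 240.
Subtracting, 720 − 240 = 480.

480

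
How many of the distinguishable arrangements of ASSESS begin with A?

With the first slot taken by A, it remains to arrange the other 5 letters (SSESS).
Those 5 letters have S appearing 4 times, giving (5)!/(4!) = 5.

5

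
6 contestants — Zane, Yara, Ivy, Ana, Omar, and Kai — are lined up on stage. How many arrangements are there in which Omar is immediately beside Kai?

Place the 4 others and the Omar-Kai pair as 5 objects in a line; the pair has 2 internal arrangements.
That gives 2 × 5! = 2 × 120 = 240.

240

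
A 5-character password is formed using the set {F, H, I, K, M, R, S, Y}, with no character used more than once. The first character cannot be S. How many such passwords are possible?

5880

The first character has 8−1 = 7 choices (anything except S).
The remaining 4 characters are filled from the other 7 symbols without repetition: 7 × 6 × 5 × 4 = 840.
Total: 7 × 840 = 5880.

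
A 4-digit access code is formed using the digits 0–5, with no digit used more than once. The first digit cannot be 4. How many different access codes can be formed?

The first digit has 6−1 = 5 choices (anything except 4).
The remaining 3 digits are filled from the other 5 symbols without repetition: 5 × 4 × 3 = 60.
Total: 5 × 60 = 300.

300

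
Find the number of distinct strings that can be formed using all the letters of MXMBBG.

The 6 letters of MXMBBG have repeats: B appearing twice and M appearing twice.
So there are 6! / (2!·2!) = 180 distinguishable arrangements.

180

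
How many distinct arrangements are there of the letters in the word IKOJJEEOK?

The 9 letters of IKOJJEEOK have repeats: E appearing twice, J appearing twice, K appearing twice, and O appearing twice.
The number of distinct arrangements is 9!/(2!·2!·2!·2!) = 362880/16 = 22680.

22680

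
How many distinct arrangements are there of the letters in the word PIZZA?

PIZZA has 5 letters with Z appearing twice.
Dividing 5! = 120 by 2! = 2 for the repeated letters gives 60.

60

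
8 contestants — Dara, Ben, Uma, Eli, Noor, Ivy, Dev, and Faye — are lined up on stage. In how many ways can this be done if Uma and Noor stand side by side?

Glue Uma and Noor into one block (2 internal orders), leaving 7 units to arrange in a row.
So the count is 2·(7)! = 10080.

10080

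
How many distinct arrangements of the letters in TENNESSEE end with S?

840

With the last slot taken by S, it remains to arrange the other 8 letters (TENNESEE).
Those 8 letters have E appearing 4 times and N appearing twice, giving (8)!/(4!·2!) = 840.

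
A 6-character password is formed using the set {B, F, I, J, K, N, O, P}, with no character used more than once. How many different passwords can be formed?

20160

With no repetition, fill the 6 characters in order: 8 choices, then 7, down to 3.
That product is 8 × 7 × 6 × 5 × 4 × 3 = 20160.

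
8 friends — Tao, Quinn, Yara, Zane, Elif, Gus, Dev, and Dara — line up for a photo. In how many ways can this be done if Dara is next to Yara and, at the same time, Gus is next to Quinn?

2880

Treat {Dara,Yara} as one block (2 orders) and {Gus,Quinn} as another (2 orders).
That leaves 6 units to arrange: 2 × 2 × 6! = 4 × 720 = 2880.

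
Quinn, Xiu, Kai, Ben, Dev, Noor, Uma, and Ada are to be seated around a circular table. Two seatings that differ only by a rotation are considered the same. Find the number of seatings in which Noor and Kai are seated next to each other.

Glue Noor and Kai into a block (2 internal orders). Seating 7 units around a circle gives (6)! arrangements.
So 2 × (6)! = 2 × 720 = 1440.

1440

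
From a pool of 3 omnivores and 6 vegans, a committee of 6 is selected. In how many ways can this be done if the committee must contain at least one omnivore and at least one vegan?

83

Unrestricted: C(9,6) = 84 ways to pick any 6 of the 9.
Subtract selections that omit an entire group: no omnivores → C(6,6) = 1; no vegans → C(3,6) = 0.
Both groups omitted at once is impossible, so 84 − 1 = 83.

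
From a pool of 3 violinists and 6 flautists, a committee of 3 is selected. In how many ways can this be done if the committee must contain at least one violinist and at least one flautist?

With no constraint there are C(9,3) = 84 possible selections.
Subtract selections that omit an entire group: no violinists → C(6,3) = 20; no flautists → C(3,3) = 1.
Both groups omitted at once is impossible, so 84 − 21 = 63.

63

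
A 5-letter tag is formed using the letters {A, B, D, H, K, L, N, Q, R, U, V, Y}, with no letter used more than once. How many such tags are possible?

Choose and order 5 of the 12 symbols: the first letter has 12 options, the next 11, and so on down to 8.
12 × 11 × 10 × 9 × 8 = 95040.

95040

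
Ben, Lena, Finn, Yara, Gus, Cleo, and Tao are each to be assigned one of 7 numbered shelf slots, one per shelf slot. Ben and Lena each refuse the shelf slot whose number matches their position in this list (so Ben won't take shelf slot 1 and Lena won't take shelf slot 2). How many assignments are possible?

3720

Let Aᵢ (for i ∈ {1, 2}) be the placements that put person i in their forbidden shelf slot. Any j of these fix j positions, leaving (7−j)! ways to fill the rest, and there are C(2,j) ways to pick which j.
By inclusion–exclusion, the number of valid placements is Σ_{j=0}^{2} (−1)^j C(2,j)·(7−j)!.
Computing: 5040 − 1440 + 120 = 3720.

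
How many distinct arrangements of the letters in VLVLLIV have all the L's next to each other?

20

Treat the 3 copies of L as a single block. The multiset to arrange is then {LLL, I, V, V, V}, 5 items in all.
That gives (5)!/(3!) = 20 arrangements.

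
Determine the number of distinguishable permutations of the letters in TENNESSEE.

Letter multiplicities in TENNESSEE: E×4, N×2, S×2, T×1.
Dividing 9! = 362880 by 4!·2!·2! = 96 for the repeated letters gives 3780.

3780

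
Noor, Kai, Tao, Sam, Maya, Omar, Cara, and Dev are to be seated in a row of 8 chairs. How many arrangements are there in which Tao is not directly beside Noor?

30240

There are 8! = 40320 arrangements in all. If Tao and Noor are adjacent, merging them into one block gives 2·(7)! = 10080 arrangements.
So 40320 − 10080 = 30240 arrangements keep them apart.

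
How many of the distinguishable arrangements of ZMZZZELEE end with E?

840

Fix E in the last position and arrange the remaining 8 letters.
Those 8 letters have E appearing twice and Z appearing 4 times, giving (8)!/(4!·2!) = 840.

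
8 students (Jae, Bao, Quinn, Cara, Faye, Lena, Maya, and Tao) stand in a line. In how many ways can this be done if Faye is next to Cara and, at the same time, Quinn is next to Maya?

Treat {Faye,Cara} as one block (2 orders) and {Quinn,Maya} as another (2 orders).
That leaves 6 units to arrange: 2 × 2 × 6! = 4 × 720 = 2880.

2880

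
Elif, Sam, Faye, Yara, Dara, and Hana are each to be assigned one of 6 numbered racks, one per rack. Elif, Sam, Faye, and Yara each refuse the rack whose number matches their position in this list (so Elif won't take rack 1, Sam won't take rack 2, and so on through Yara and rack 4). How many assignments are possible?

Let Aᵢ (for 1 ≤ i ≤ 4) be the placements that put person i in their forbidden rack. Any j of these fix j positions, leaving (6−j)! ways to fill the rest, and there are C(4,j) ways to pick which j.
By inclusion–exclusion, the number of valid placements is Σ_{j=0}^{4} (−1)^j C(4,j)·(6−j)!.
Computing: 720 − 480 + 144 − 24 + 2 = 362.

362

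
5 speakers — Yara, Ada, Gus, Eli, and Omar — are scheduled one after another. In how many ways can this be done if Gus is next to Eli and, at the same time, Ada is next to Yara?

Treat {Gus,Eli} as one block (2 orders) and {Ada,Yara} as another (2 orders).
That leaves 3 units to arrange: 2 × 2 × 3! = 4 × 6 = 24.

24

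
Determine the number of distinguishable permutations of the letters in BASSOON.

1260

BASSOON has 7 letters with O appearing twice and S appearing twice.
So there are 7! / (2!·2!) = 1260 distinguishable arrangements.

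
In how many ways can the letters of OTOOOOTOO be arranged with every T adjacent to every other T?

Treat the 2 copies of T as a single block. The multiset to arrange is then {TT, O, O, O, O, O, O, O}, 8 items in all.
That gives (8)!/(7!) = 8 arrangements.

8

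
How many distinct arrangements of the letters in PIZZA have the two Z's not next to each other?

Total arrangements of PIZZA: 5!/(2!) = 60.
Arrangements with the Z's together: treat ZZ as one letter, giving (4)! = 24.
Hence 60 − 24 = 36.

36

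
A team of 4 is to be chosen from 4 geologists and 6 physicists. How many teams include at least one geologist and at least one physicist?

194

With no constraint there are C(10,4) = 210 possible selections.
Selections missing a whole group: no geologists → C(6,4) = 15; no physicists → C(4,4) = 1.
Both groups omitted at once is impossible, so 210 − 16 = 194.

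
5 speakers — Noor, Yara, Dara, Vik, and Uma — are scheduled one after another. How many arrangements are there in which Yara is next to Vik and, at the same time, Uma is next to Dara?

24

Treat {Yara,Vik} as one block (2 orders) and {Uma,Dara} as another (2 orders).
That leaves 3 units to arrange: 2 × 2 × 3! = 4 × 6 = 24.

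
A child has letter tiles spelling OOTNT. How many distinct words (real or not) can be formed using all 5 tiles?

The 5 letters of OOTNT have repeats: O appearing twice and T appearing twice.
So there are 5! / (2!·2!) = 30 distinguishable arrangements.

30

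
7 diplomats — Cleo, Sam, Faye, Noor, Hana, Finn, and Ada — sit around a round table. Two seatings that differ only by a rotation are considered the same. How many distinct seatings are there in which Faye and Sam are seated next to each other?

Treat {Faye, Sam} as one unit (2 internal orders) and seat the resulting 6 units around the table: (5)! circular arrangements.
So 2 × (5)! = 2 × 120 = 240.

240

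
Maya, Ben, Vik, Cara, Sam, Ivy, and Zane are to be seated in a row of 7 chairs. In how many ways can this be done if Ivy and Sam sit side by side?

1440

Place the 5 others and the Ivy-Sam pair as 6 objects in a line; the pair has 2 internal arrangements.
So the count is 2·(6)! = 1440.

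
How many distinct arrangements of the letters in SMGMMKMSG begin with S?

840

Fix S in the first position and arrange the remaining 8 letters.
Those 8 letters have G appearing twice and M appearing 4 times, giving (8)!/(4!·2!) = 840.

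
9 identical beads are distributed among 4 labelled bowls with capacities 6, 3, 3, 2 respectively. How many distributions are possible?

38

Ignoring the caps, the number of non-negative solutions to x_1+…+x_4 = 9 is C(12,3) = 220.
Subtract solutions that violate a single cap (substitute x_i' = x_i − (cap_i+1)): x_1 ≥ 7 gives C(5,3) = 10; x_2 ≥ 4 gives C(8,3) = 56; x_3 ≥ 4 gives C(8,3) = 56; x_4 ≥ 3 gives C(9,3) = 84. Together 206.
Add back pairs where two caps are both exceeded: 0 + 0 + 0 + 4 + 10 + 10 = 24.
By inclusion–exclusion the count is 220 − 206 + 24 = 38.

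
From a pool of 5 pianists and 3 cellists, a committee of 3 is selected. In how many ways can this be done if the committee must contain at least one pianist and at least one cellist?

Total 3-person selections from all 8: C(8,3) = 56.
Selections missing a whole group: no pianists → C(3,3) = 1; no cellists → C(5,3) = 10.
Both groups omitted at once is impossible, so 56 − 11 = 45.

45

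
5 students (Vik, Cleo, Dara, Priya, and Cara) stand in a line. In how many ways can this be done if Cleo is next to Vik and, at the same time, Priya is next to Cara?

Treat {Cleo,Vik} as one block (2 orders) and {Priya,Cara} as another (2 orders).
That leaves 3 units to arrange: 2 × 2 × 3! = 4 × 6 = 24.

24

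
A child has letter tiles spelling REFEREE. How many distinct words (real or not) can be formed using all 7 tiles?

105

The 7 letters of REFEREE have repeats: E appearing 4 times and R appearing twice.
The number of distinct arrangements is 7!/(4!·2!) = 5040/48 = 105.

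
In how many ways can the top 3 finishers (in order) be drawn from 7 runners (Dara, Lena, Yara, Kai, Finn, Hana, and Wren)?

210

There are 7 choices for 1st place, 6 for 2nd, and 5 for 3rd.
That gives 7 × 6 × 5 = 210.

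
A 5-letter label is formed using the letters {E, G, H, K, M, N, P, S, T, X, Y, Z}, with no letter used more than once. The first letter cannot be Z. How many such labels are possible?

87120

The first letter has 12−1 = 11 choices (anything except Z).
The remaining 4 letters are filled from the other 11 symbols without repetition: 11 × 10 × 9 × 8 = 7920.
Total: 11 × 7920 = 87120.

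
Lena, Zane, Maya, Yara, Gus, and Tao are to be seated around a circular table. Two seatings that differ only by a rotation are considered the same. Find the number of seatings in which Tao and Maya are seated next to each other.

48

Glue Tao and Maya into a block (2 internal orders). Seating 5 units around a circle gives (4)! arrangements.
So 2 × (4)! = 2 × 24 = 48.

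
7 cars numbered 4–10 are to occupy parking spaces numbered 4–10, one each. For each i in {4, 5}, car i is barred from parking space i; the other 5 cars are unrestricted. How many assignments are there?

Let Aᵢ (for i ∈ {4, 5}) be the placements that put car i in its forbidden parking space. Any j of these fix j positions, leaving (7−j)! ways to fill the rest, and there are C(2,j) ways to pick which j.
By inclusion–exclusion, the number of valid placements is Σ_{j=0}^{2} (−1)^j C(2,j)·(7−j)!.
Computing: 5040 − 1440 + 120 = 3720.

3720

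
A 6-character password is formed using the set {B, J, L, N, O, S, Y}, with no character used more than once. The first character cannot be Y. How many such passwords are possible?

4320

The first character has 7−1 = 6 choices (anything except Y).
The remaining 5 characters are filled from the other 6 symbols without repetition: 6 × 5 × 4 × 3 × 2 = 720.
Total: 6 × 720 = 4320.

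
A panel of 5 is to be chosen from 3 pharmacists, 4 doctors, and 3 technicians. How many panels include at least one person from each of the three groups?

Total 5-person selections from all 10: C(10,5) = 252.
Selections missing a whole group: no pharmacists → C(7,5) = 21; no doctors → C(6,5) = 6; no technicians → C(7,5) = 21.
Add back selections omitting two groups (i.e. drawn from a single group): C(3,5) + C(4,5) + C(3,5) = 0.
By inclusion–exclusion: 252 − 48 + 0 = 204.

204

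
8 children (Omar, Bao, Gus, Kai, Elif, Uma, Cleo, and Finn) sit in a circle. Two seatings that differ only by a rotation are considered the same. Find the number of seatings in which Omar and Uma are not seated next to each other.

All circular seatings of 8 people number (7)! = 5040.
Those with Omar next to Uma: fuse the pair into one unit and seat 7 units around a circle — 2·(6)! = 1440.
Subtracting, 5040 − 1440 = 3600.

3600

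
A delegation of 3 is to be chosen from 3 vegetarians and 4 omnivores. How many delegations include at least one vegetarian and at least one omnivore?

30

With no constraint there are C(7,3) = 35 possible selections.
Subtract selections that omit an entire group: no vegetarians → C(4,3) = 4; no omnivores → C(3,3) = 1.
Both groups omitted at once is impossible, so 35 − 5 = 30.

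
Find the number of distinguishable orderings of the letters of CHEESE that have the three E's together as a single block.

Treat the 3 copies of E as a single block. The multiset to arrange is then {EEE, C, H, S}, 4 items in all.
All 4 items are distinct, so there are (4)! = 24 arrangements.

24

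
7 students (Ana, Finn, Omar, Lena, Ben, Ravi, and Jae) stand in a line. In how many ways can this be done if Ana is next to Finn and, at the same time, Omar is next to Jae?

480

Treat {Ana,Finn} as one block (2 orders) and {Omar,Jae} as another (2 orders).
That leaves 5 units to arrange: 2 × 2 × 5! = 4 × 120 = 480.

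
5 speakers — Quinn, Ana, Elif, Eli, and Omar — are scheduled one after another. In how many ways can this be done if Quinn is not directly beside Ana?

There are 5! = 120 arrangements in all. If Quinn and Ana are adjacent, merging them into one block gives 2·(4)! = 48 arrangements.
So 120 − 48 = 72 arrangements keep them apart.

72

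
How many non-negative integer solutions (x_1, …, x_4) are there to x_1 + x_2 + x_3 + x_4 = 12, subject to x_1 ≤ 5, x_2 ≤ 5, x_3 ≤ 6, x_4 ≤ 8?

212

Ignoring the caps, the number of non-negative solutions to x_1+…+x_4 = 12 is C(15,3) = 455.
Subtract solutions that violate a single cap (substitute x_i' = x_i − (cap_i+1)): x_1 ≥ 6 gives C(9,3) = 84; x_2 ≥ 6 gives C(9,3) = 84; x_3 ≥ 7 gives C(8,3) = 56; x_4 ≥ 9 gives C(6,3) = 20. Together 244.
Add back pairs where two caps are both exceeded: 1 + 0 + 0 + 0 + 0 + 0 = 1.
By inclusion–exclusion the count is 455 − 244 + 1 = 212.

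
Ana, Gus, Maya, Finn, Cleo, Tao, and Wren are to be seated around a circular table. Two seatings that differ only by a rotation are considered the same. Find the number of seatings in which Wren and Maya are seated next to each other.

240

Glue Wren and Maya into a block (2 internal orders). Seating 6 units around a circle gives (5)! arrangements.
So 2 × (5)! = 2 × 120 = 240.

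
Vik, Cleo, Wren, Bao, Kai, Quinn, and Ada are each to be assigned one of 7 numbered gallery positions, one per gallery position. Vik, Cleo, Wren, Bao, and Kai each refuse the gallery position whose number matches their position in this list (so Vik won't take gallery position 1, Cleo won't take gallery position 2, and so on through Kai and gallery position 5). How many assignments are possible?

Let Aᵢ (for 1 ≤ i ≤ 5) be the placements that put person i in their forbidden gallery position. Any j of these fix j positions, leaving (7−j)! ways to fill the rest, and there are C(5,j) ways to pick which j.
By inclusion–exclusion, the number of valid placements is Σ_{j=0}^{5} (−1)^j C(5,j)·(7−j)!.
Computing: 5040 − 3600 + 1200 − 240 + 30 − 2 = 2428.

2428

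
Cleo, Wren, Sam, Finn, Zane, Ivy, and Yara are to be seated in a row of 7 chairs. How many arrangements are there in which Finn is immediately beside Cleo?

Glue Finn and Cleo into one block (2 internal orders), leaving 6 units to arrange in a row.
So the count is 2·(6)! = 1440.

1440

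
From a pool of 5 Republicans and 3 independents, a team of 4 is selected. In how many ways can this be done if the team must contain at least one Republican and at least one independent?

65

Total 4-person selections from all 8: C(8,4) = 70.
Selections missing a whole group: no Republicans → C(3,4) = 0; no independents → C(5,4) = 5.
Both groups omitted at once is impossible, so 70 − 5 = 65.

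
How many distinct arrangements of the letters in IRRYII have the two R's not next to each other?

40

Total arrangements of IRRYII: 6!/(3!·2!) = 60.
Arrangements with the R's together: treat RR as one letter, giving (5)!/(3!) = 20.
Subtracting, 60 − 20 = 40 arrangements keep the R's apart.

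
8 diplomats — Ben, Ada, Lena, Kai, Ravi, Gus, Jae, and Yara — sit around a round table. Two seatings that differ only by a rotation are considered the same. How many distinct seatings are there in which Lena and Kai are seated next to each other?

Glue Lena and Kai into a block (2 internal orders). Seating 7 units around a circle gives (6)! arrangements.
So 2 × (6)! = 2 × 720 = 1440.

1440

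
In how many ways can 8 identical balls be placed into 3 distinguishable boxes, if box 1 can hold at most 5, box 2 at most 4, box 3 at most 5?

Without the upper bounds there are C(10,2) = 45 ways to split 8 among 3 boxes.
Subtract solutions that violate a single cap (substitute x_i' = x_i − (cap_i+1)): x_1 ≥ 6 gives C(4,2) = 6; x_2 ≥ 5 gives C(5,2) = 10; x_3 ≥ 6 gives C(4,2) = 6. Together 22.
No two caps can be exceeded simultaneously, so the pair terms are all 0.
By inclusion–exclusion the count is 45 − 22 + 0 = 23.

23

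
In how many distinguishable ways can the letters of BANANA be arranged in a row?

The 6 letters of BANANA have repeats: A appearing 3 times and N appearing twice.
Dividing 6! = 720 by 3!·2! = 12 for the repeated letters gives 60.

60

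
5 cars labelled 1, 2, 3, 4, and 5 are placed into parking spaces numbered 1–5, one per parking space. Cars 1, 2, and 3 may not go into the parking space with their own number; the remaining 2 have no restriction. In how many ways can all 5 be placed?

64

Let Aᵢ (for i ∈ {1, 2, 3}) be the placements that put car i in its forbidden parking space. Any j of these fix j positions, leaving (5−j)! ways to fill the rest, and there are C(3,j) ways to pick which j.
By inclusion–exclusion, the number of valid placements is Σ_{j=0}^{3} (−1)^j C(3,j)·(5−j)!.
Computing: 120 − 72 + 18 − 2 = 64.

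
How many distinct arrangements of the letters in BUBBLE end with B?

Fix B in the last position and arrange the remaining 5 letters.
Those 5 letters have B appearing twice, giving (5)!/(2!) = 60.

60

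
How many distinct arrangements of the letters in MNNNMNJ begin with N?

60

Fix N in the first position and arrange the remaining 6 letters.
Those 6 letters have M appearing twice and N appearing 3 times, giving (6)!/(3!·2!) = 60.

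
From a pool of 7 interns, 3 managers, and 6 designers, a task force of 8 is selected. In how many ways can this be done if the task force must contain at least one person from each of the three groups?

11529

Unrestricted: C(16,8) = 12870 ways to pick any 8 of the 16.
Selections missing a whole group: no interns → C(9,8) = 9; no managers → C(13,8) = 1287; no designers → C(10,8) = 45.
Add back selections omitting two groups (i.e. drawn from a single group): C(7,8) + C(3,8) + C(6,8) = 0.
By inclusion–exclusion: 12870 − 1341 + 0 = 11529.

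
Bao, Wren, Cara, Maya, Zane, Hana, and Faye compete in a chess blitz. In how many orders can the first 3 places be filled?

210

There are 7 choices for 1st place, 6 for 2nd, and 5 for 3rd.
That gives 7 × 6 × 5 = 210.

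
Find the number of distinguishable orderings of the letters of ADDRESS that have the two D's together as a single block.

Treat the 2 copies of D as a single block. The multiset to arrange is then {DD, A, E, R, S, S}, 6 items in all.
That gives (6)!/(2!) = 360 arrangements.

360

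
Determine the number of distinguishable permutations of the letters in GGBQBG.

Letter multiplicities in GGBQBG: B×2, G×3, Q×1.
Dividing 6! = 720 by 3!·2! = 12 for the repeated letters gives 60.

60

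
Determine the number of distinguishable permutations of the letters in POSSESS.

210

Letter multiplicities in POSSESS: E×1, O×1, P×1, S×4.
So there are 7! / (4!) = 210 distinguishable arrangements.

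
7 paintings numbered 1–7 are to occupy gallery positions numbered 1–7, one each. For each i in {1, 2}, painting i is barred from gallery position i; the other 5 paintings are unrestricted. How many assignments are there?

Let Aᵢ (for i ∈ {1, 2}) be the placements that put painting i in its forbidden gallery position. Any j of these fix j positions, leaving (7−j)! ways to fill the rest, and there are C(2,j) ways to pick which j.
By inclusion–exclusion, the number of valid placements is Σ_{j=0}^{2} (−1)^j C(2,j)·(7−j)!.
Computing: 5040 − 1440 + 120 = 3720.

3720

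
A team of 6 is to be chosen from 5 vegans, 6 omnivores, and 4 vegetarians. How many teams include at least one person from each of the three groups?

Total 6-person selections from all 15: C(15,6) = 5005.
Selections missing a whole group: no vegans → C(10,6) = 210; no omnivores → C(9,6) = 84; no vegetarians → C(11,6) = 462.
Add back selections omitting two groups (i.e. drawn from a single group): C(5,6) + C(6,6) + C(4,6) = 1.
By inclusion–exclusion: 5005 − 756 + 1 = 4250.

4250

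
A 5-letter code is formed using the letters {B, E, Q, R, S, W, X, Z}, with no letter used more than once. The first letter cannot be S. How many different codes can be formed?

The first letter has 8−1 = 7 choices (anything except S).
The remaining 4 letters are filled from the other 7 symbols without repetition: 7 × 6 × 5 × 4 = 840.
Total: 7 × 840 = 5880.

5880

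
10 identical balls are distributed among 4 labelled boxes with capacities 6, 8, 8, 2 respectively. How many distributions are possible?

By stars and bars, unrestricted non-negative solutions to x_1+…+x_4 = 10 number C(10+3,3) = 286.
Subtract solutions that violate a single cap (substitute x_i' = x_i − (cap_i+1)): x_1 ≥ 7 gives C(6,3) = 20; x_2 ≥ 9 gives C(4,3) = 4; x_3 ≥ 9 gives C(4,3) = 4; x_4 ≥ 3 gives C(10,3) = 120. Together 148.
Add back pairs where two caps are both exceeded: 0 + 0 + 1 + 0 + 0 + 0 = 1.
By inclusion–exclusion the count is 286 − 148 + 1 = 139.

139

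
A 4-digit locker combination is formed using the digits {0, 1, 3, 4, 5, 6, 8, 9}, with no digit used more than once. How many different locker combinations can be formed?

1680

With no repetition, fill the 4 digits in order: 8 choices, then 7, down to 5.
8 × 7 × 6 × 5 = 1680.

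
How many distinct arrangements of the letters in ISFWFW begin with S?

30

Fix S in the first position and arrange the remaining 5 letters.
Those 5 letters have F appearing twice and W appearing twice, giving (5)!/(2!·2!) = 30.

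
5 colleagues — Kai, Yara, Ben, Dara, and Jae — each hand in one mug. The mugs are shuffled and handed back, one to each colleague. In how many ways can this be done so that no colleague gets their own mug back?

Count assignments avoiding every fixed point. For any j of the 5 colleagues fixed to their own mug, the other 5−j can be arranged in (5−j)! ways.
By inclusion–exclusion this is Σ_{j=0}^{5} (−1)^j C(5,j)·(5−j)!.
Computing: 120 − 120 + 60 − 20 + 5 − 1 = 44.

44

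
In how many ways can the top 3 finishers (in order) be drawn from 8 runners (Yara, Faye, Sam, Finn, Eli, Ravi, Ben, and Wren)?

336

This is an ordered selection of 3 from 8: P(8,3).
That gives 8 × 7 × 6 = 336.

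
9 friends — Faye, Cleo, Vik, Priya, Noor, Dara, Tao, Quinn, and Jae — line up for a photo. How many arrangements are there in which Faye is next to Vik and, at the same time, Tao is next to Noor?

Treat {Faye,Vik} as one block (2 orders) and {Tao,Noor} as another (2 orders).
That leaves 7 units to arrange: 2 × 2 × 7! = 4 × 5040 = 20160.

20160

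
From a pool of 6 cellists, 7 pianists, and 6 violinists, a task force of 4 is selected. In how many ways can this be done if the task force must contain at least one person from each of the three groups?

2016

Unrestricted: C(19,4) = 3876 ways to pick any 4 of the 19.
Subtract selections that omit an entire group: no cellists → C(13,4) = 715; no pianists → C(12,4) = 495; no violinists → C(13,4) = 715.
Add back selections omitting two groups (i.e. drawn from a single group): C(6,4) + C(7,4) + C(6,4) = 65.
By inclusion–exclusion: 3876 − 1925 + 65 = 2016.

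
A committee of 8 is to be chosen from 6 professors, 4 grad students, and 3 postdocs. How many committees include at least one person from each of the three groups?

Unrestricted: C(13,8) = 1287 ways to pick any 8 of the 13.
Selections missing a whole group: no professors → C(7,8) = 0; no grad students → C(9,8) = 9; no postdocs → C(10,8) = 45.
Add back selections omitting two groups (i.e. drawn from a single group): C(6,8) + C(4,8) + C(3,8) = 0.
By inclusion–exclusion: 1287 − 54 + 0 = 1233.

1233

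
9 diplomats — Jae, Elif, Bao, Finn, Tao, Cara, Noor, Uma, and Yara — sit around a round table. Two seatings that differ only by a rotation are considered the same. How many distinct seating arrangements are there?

Fix one person's seat to break rotational symmetry; the remaining 8 people can be arranged in (8)! = 40320 ways.

40320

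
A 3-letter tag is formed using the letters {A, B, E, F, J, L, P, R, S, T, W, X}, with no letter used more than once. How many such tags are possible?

Choose and order 3 of the 12 symbols: the first letter has 12 options, the next 11, then 10.
12 × 11 × 10 = 1320.

1320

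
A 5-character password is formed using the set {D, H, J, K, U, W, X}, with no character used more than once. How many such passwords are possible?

2520

This is a permutation of 5 out of 7: P(7,5) = 7!/2!.
That product is 7 × 6 × 5 × 4 × 3 = 2520.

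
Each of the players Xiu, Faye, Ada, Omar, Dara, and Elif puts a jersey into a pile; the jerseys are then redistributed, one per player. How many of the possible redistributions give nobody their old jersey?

265

This is the derangement count D_6: permutations of 6 items with no fixed point.
By inclusion–exclusion this is Σ_{j=0}^{6} (−1)^j C(6,j)·(6−j)!.
Computing: 720 − 720 + 360 − 120 + 30 − 6 + 1 = 265.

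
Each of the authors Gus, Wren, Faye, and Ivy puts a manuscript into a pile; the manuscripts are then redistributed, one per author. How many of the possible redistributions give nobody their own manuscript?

This is the derangement count D_4: permutations of 4 items with no fixed point.
By inclusion–exclusion this is Σ_{j=0}^{4} (−1)^j C(4,j)·(4−j)!.
Computing: 24 − 24 + 12 − 4 + 1 = 9.

9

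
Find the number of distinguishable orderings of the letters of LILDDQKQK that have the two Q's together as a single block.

5040

Treat the 2 copies of Q as a single block. The multiset to arrange is then {QQ, D, D, I, K, K, L, L}, 8 items in all.
That gives (8)!/(2!·2!·2!) = 5040 arrangements.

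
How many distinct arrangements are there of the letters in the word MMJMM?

Letter multiplicities in MMJMM: J×1, M×4.
So there are 5! / (4!) = 5 distinguishable arrangements.

5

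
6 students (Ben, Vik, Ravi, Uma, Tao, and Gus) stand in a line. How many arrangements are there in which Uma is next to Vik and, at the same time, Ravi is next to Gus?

96

Treat {Uma,Vik} as one block (2 orders) and {Ravi,Gus} as another (2 orders).
That leaves 4 units to arrange: 2 × 2 × 4! = 4 × 24 = 96.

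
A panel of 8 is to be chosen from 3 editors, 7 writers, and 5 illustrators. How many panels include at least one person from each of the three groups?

Unrestricted: C(15,8) = 6435 ways to pick any 8 of the 15.
Selections missing a whole group: no editors → C(12,8) = 495; no writers → C(8,8) = 1; no illustrators → C(10,8) = 45.
Add back selections omitting two groups (i.e. drawn from a single group): C(3,8) + C(7,8) + C(5,8) = 0.
By inclusion–exclusion: 6435 − 541 + 0 = 5894.

5894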